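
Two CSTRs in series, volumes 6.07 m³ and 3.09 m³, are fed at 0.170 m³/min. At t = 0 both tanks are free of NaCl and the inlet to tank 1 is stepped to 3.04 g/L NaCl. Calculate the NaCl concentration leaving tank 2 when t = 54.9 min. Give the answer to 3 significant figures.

Time constants: τᵢ = Vᵢ/Q for each well-mixed tank.
τ₁ = 6.07/0.170 = 35.706 min; τ₂ = 3.09/0.170 = 18.176 min.
Tank 1: C₁ = C_in(1 − e^(−t/τ₁)). Tank 2 (τ₁ ≠ τ₂): C₂ = C_in[1 − (τ₁ e^(−t/τ₁) − τ₂ e^(−t/τ₂))/(τ₁ − τ₂)].
At t = 54.9: e^(−t/τ₁) = 0.21490, e^(−t/τ₂) = 0.048782.
C₂ = 3.04·[1 − (35.706·0.21490 − 18.176·0.048782)/(17.529)] = 3.04·0.61284 = 1.8630 g/L.

1.86 g/L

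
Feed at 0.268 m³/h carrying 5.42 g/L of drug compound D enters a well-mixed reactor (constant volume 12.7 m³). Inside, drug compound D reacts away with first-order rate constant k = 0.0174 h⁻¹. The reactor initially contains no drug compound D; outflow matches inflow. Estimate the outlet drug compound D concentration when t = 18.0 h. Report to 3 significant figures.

Accumulation = in − out − consumed: V dC/dt = Q C_in − Q C − k V C.
dC/dt = (Q/V) C_in − (Q/V + k) C; effective rate a = Q/V + k = 0.021102 + 0.0174 = 0.038502 h⁻¹.
C_ss = Q C_in/(Q + kV) = 2.9706 g/L; C(t) = C_ss + (C₀ − C_ss) e^(−a t).
C(18.0) = 2.9706 + (-2.9706)·e^(−0.038502·18.0) = 2.9706 + (-2.9706)·0.50005 = 1.4851 g/L.

1.49 g/L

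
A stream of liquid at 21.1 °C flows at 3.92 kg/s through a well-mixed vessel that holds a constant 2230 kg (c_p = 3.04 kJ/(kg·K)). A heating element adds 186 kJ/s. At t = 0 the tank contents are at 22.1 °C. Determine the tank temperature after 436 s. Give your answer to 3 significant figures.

M c_p dT/dt = ṁ c_p (T_in − T) + Q̇.
τ = M/ṁ = 568.88 s; T_ss = T_in + Q̇/(ṁ c_p) = 21.1 + 186/(3.92·3.04) = 36.708 °C.
This is linear first-order; T(t) = T_ss + (T₀ − T_ss) e^(−t/τ).
T(436) = 36.708 + (-14.608)·e^(−436/568.88) = 36.708 + (-14.608)·0.46467 = 29.920 °C.

29.9 °C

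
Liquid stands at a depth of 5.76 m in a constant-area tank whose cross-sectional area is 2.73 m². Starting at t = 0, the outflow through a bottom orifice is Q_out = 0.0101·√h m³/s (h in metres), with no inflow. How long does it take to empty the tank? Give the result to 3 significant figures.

With no inflow, A dh/dt = −0.0101 √h.
This is separable: 2 d(√h)/dt = −0.0101/A, so √h = √h₀ − (0.0101/(2A)) t.
Set h = 0: 2√h₀ = (0.0101/A) t_empty ⇒ t_empty = 2A√h₀/0.0101.
t_empty = 2·2.73·√5.76/0.0101 = 5.4600·2.4000/0.0101 = 1297.4 s.

1300 s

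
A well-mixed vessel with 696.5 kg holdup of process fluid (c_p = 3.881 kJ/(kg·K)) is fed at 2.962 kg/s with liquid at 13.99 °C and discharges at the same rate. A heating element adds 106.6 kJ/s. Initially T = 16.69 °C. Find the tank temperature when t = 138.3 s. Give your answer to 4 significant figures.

19.61 °C

First-law balance (no shaft work): M c_p dT/dt = ṁ c_p (T_in − T) + 106.6.
τ = M/ṁ = 235.145 s; T_ss = T_in + Q̇/(ṁ c_p) = 13.99 + 106.6/(2.962·3.881) = 23.2632 °C.
T approaches T_ss exponentially: T(t) = T_ss + (T₀ − T_ss) e^(−t/τ).
T(138.3) = 23.2632 + (-6.57318)·e^(−138.3/235.145) = 23.2632 + (-6.57318)·0.555355 = 19.6127 °C.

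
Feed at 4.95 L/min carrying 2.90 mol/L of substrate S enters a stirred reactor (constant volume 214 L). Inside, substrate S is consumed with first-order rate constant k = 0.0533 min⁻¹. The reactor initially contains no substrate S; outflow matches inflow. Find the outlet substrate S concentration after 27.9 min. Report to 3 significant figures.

0.774 mol/L

Species balance: V dC/dt = Q C_in − Q C − k V C.
This is linear with rate a = Q/V + k = 0.076431 min⁻¹.
C_ss = Q C_in/(Q + kV) = 0.87765 mol/L; C(t) = C_ss + (C₀ − C_ss) e^(−a t).
C(27.9) = 0.87765 + (-0.87765)·e^(−0.076431·27.9) = 0.87765 + (-0.87765)·0.11855 = 0.77360 mol/L.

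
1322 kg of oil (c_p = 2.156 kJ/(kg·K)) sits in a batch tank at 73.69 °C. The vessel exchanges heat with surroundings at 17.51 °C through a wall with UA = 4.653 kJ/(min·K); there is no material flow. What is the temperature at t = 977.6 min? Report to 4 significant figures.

28.90 °C

First-law balance (no shaft work): M c_p dT/dt = −UA(T − T_amb).
dT/dt = (T_ss − T)/τ with T_ss = T_amb = 17.5100 °C, τ = M c_p/UA = 1322·2.156/4.653 = 612.558 min.
Integrating: T(t) = T_ss + (T₀ − T_ss) e^(−t/τ).
T(977.6) = 17.5100 + (56.1800)·0.202720 = 28.8988 °C.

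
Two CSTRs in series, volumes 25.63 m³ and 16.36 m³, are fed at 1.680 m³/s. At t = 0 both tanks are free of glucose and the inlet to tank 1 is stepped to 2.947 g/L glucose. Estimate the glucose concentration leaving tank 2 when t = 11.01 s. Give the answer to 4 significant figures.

0.6667 g/L

Species balance on tank i: dCᵢ/dt = (Cᵢ₋₁ − Cᵢ)/τᵢ with τᵢ = Vᵢ/Q.
τ₁ = 25.63/1.680 = 15.2560 s; τ₂ = 16.36/1.680 = 9.73810 s.
Tank 1: C₁ = C_in(1 − e^(−t/τ₁)). Tank 2 (τ₁ ≠ τ₂): C₂ = C_in[1 − (τ₁ e^(−t/τ₁) − τ₂ e^(−t/τ₂))/(τ₁ − τ₂)].
At t = 11.01: e^(−t/τ₁) = 0.485933, e^(−t/τ₂) = 0.322836.
C₂ = 2.947·[1 − (15.2560·0.485933 − 9.73810·0.322836)/(5.51786)] = 2.947·0.226229 = 0.666697 g/L.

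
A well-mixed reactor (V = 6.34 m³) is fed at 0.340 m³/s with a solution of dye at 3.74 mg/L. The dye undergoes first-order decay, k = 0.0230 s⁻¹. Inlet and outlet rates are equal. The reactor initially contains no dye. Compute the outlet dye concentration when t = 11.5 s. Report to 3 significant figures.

1.53 mg/L

Accumulation = in − out − consumed: V dC/dt = Q C_in − Q C − k V C.
This is linear with rate a = Q/V + k = 0.076628 s⁻¹.
C_ss = Q C_in/(Q + kV) = 2.6174 mg/L; C(t) = C_ss + (C₀ − C_ss) e^(−a t).
C(11.5) = 2.6174 + (-2.6174)·e^(−0.076628·11.5) = 2.6174 + (-2.6174)·0.41428 = 1.5331 mg/L.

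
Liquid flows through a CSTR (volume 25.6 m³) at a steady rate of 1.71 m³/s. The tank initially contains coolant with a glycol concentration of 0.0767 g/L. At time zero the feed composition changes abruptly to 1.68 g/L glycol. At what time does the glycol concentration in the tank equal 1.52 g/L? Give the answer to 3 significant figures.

Accumulation = in − out for the solute gives V dC/dt = Q(C_in − C), so τ = V/Q = 14.971 s.
C(t) = C_in + (C₀ − C_in) e^(−t/τ). Set C = 1.52 and solve for t:
e^(−t/τ) = (C − C_in)/(C₀ − C_in) = (1.52 − 1.68)/(0.0767 − 1.68) = 0.099794
t = −τ ln(…) = 14.971 × 2.3046 = 34.502 s.

34.5 s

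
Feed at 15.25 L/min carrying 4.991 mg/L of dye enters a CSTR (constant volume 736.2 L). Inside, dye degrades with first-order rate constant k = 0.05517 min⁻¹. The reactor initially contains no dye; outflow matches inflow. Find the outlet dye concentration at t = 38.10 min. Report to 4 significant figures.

Species balance: V dC/dt = Q C_in − Q C − k V C.
This is linear with rate a = Q/V + k = 0.0758845 min⁻¹.
C_ss = Q C_in/(Q + kV) = 1.36241 mg/L; C(t) = C_ss + (C₀ − C_ss) e^(−a t).
C(38.10) = 1.36241 + (-1.36241)·e^(−0.0758845·38.10) = 1.36241 + (-1.36241)·0.0555096 = 1.28679 mg/L.

1.287 mg/L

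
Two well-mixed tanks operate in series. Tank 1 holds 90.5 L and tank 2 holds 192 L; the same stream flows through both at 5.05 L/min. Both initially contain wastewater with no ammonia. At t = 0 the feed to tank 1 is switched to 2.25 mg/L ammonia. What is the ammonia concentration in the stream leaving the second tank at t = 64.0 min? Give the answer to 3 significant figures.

1.52 mg/L

Time constants: τᵢ = Vᵢ/Q for each well-mixed tank.
τ₁ = 90.5/5.05 = 17.921 min; τ₂ = 192/5.05 = 38.020 min.
Tank 1: C₁ = C_in(1 − e^(−t/τ₁)). Tank 2 (τ₁ ≠ τ₂): C₂ = C_in[1 − (τ₁ e^(−t/τ₁) − τ₂ e^(−t/τ₂))/(τ₁ − τ₂)].
At t = 64.0: e^(−t/τ₁) = 0.028120, e^(−t/τ₂) = 0.18575.
C₂ = 2.25·[1 − (17.921·0.028120 − 38.020·0.18575)/(-20.099)] = 2.25·0.67370 = 1.5158 mg/L.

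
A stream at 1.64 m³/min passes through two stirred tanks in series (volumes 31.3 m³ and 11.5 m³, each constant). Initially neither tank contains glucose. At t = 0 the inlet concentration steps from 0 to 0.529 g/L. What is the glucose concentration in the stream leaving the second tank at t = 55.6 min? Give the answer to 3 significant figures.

0.484 g/L

Time constants: τᵢ = Vᵢ/Q for each well-mixed tank.
τ₁ = 31.3/1.64 = 19.085 min; τ₂ = 11.5/1.64 = 7.0122 min.
Solving the cascade with C₁(0)=C₂(0)=0 gives C₂(t) = C_in[1 − (τ₁ e^(−t/τ₁) − τ₂ e^(−t/τ₂))/(τ₁ − τ₂)].
At t = 55.6: e^(−t/τ₁) = 0.054300, e^(−t/τ₂) = 0.00036013.
C₂ = 0.529·[1 − (19.085·0.054300 − 7.0122·0.00036013)/(12.073)] = 0.529·0.91437 = 0.48370 g/L.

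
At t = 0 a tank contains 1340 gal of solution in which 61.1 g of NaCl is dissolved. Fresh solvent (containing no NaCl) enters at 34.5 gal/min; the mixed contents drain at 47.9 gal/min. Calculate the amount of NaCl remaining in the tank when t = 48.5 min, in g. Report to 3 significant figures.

Total volume: dV/dt = Q_in − Q_out = -13.400 gal/min, so V(t) = 1340 − 13.400 t and V(48.5) = 690.10 gal.
No NaCl enters, so dm/dt = −Q_out · (m/V).
Separate: dm/m = −Q_out dt/V(t) ⇒ ln(m/m₀) = −(Q_out/(Q_in−Q_out)) ln(V/V₀).
m = m₀ (V₀/V)^(Q_out/(Q_in−Q_out)) = 61.1 × (1340/690.10)^(-3.5746) = 5.6998 g.

5.70 g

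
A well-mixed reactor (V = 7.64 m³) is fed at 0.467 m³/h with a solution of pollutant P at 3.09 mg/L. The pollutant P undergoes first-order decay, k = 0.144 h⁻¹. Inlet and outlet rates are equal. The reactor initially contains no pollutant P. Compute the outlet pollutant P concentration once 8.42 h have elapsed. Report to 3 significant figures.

0.757 mg/L

Accumulation = in − out − consumed: V dC/dt = Q C_in − Q C − k V C.
This is linear with rate a = Q/V + k = 0.20513 h⁻¹.
C_ss = Q C_in/(Q + kV) = 0.92079 mg/L; C(t) = C_ss + (C₀ − C_ss) e^(−a t).
C(8.42) = 0.92079 + (-0.92079)·e^(−0.20513·8.42) = 0.92079 + (-0.92079)·0.17779 = 0.75709 mg/L.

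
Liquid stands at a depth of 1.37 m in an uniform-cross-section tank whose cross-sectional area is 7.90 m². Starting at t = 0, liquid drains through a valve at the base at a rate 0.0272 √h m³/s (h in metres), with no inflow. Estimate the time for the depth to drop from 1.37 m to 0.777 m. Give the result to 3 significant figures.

A dh/dt = −Q_out = −0.0272 √h.
∫ h^(−1/2) dh = −(0.0272/A) ∫ dt, giving 2√h = 2√h₀ − (0.0272/A) t.
t = 2A(√h₀ − √h)/0.0272 = 2·7.90·(√1.37 − √0.777)/0.0272
  = 15.800 × (1.1705 − 0.88148) / 0.0272 = 167.87 s.

168 s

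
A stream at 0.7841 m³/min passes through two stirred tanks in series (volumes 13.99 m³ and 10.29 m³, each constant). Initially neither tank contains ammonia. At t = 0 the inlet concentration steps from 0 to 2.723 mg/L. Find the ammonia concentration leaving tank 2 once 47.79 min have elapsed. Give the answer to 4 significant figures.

Each tank obeys Vᵢ dCᵢ/dt = Q(Cᵢ₋₁ − Cᵢ), so τᵢ = Vᵢ/Q.
τ₁ = 13.99/0.7841 = 17.8421 min; τ₂ = 10.29/0.7841 = 13.1233 min.
Tank 1: C₁ = C_in(1 − e^(−t/τ₁)). Tank 2 (τ₁ ≠ τ₂): C₂ = C_in[1 − (τ₁ e^(−t/τ₁) − τ₂ e^(−t/τ₂))/(τ₁ − τ₂)].
At t = 47.79: e^(−t/τ₁) = 0.0686664, e^(−t/τ₂) = 0.0262102.
C₂ = 2.723·[1 − (17.8421·0.0686664 − 13.1233·0.0262102)/(4.71879)] = 2.723·0.813259 = 2.21450 mg/L.

2.215 mg/L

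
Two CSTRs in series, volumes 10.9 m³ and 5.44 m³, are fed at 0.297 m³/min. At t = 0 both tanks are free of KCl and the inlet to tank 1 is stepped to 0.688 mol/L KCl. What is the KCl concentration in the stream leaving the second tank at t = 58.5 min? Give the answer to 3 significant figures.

Each tank obeys Vᵢ dCᵢ/dt = Q(Cᵢ₋₁ − Cᵢ), so τᵢ = Vᵢ/Q.
τ₁ = 10.9/0.297 = 36.700 min; τ₂ = 5.44/0.297 = 18.316 min.
Tank 1: C₁ = C_in(1 − e^(−t/τ₁)). Tank 2 (τ₁ ≠ τ₂): C₂ = C_in[1 − (τ₁ e^(−t/τ₁) − τ₂ e^(−t/τ₂))/(τ₁ − τ₂)].
At t = 58.5: e^(−t/τ₁) = 0.20311, e^(−t/τ₂) = 0.041014.
C₂ = 0.688·[1 − (36.700·0.20311 − 18.316·0.041014)/(18.384)] = 0.688·0.63538 = 0.43714 mol/L.

0.437 mol/L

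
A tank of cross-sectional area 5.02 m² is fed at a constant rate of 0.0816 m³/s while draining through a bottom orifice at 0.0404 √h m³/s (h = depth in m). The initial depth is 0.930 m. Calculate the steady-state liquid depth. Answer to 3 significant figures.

A dh/dt = Q_in − 0.0404 √h. Steady state requires inflow = outflow:
Q_in = 0.0404 √h_ss ⇒ √h_ss = 0.0816/0.0404 = 2.0198.
h_ss = 2.0198² = 4.0796 m. (Since h₀ = 0.930 m < h_ss, the level will rise toward this value.)

4.08 m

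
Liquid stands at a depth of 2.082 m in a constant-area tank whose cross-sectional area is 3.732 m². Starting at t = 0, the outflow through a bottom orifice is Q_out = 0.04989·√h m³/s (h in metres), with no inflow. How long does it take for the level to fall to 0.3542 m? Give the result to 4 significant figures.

126.8 s

A dh/dt = −Q_out = −0.04989 √h.
∫ h^(−1/2) dh = −(0.04989/A) ∫ dt, giving 2√h = 2√h₀ − (0.04989/A) t.
t = 2A(√h₀ − √h)/0.04989 = 2·3.732·(√2.082 − √0.3542)/0.04989
  = 7.46400 × (1.44291 − 0.595147) / 0.04989 = 126.834 s.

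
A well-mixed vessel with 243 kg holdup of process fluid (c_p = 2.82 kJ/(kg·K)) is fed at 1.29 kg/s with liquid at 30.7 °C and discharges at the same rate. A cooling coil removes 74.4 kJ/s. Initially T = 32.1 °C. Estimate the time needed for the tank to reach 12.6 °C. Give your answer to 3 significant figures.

Energy balance: M c_p dT/dt = ṁ c_p (T_in − T) − 74.4.
τ = M/ṁ = 188.37 s; T_ss = T_in − Q̇/(ṁ c_p) = 10.248 °C.
T(t) = T_ss + (T₀ − T_ss) e^(−t/τ). Set T = 12.6:
e^(−t/τ) = (12.6 − 10.248)/(32.1 − 10.248) = 0.10763
t = −188.37 · ln(0.10763) = 419.89 s.

420 s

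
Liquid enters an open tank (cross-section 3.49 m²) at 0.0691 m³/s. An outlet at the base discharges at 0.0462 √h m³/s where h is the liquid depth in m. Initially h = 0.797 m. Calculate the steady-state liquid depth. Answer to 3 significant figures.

2.24 m

Level balance: A dh/dt = 0.0691 − 0.0462 √h. Setting dh/dt = 0:
Q_in = 0.0462 √h_ss ⇒ √h_ss = 0.0691/0.0462 = 1.4957.
h_ss = 1.4957² = 2.2370 m. (Since h₀ = 0.797 m < h_ss, the level will rise toward this value.)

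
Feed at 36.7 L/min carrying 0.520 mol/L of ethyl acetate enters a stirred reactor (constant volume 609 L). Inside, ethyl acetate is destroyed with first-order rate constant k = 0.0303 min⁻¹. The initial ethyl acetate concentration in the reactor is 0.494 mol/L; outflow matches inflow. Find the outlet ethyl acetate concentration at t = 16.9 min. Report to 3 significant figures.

0.378 mol/L

V dC/dt = Q(C_in − C) − k V C.
dC/dt = (Q/V) C_in − (Q/V + k) C; effective rate a = Q/V + k = 0.060263 + 0.0303 = 0.090563 min⁻¹.
C_ss = Q C_in/(Q + kV) = 0.34602 mol/L; C(t) = C_ss + (C₀ − C_ss) e^(−a t).
C(16.9) = 0.34602 + (0.14798)·e^(−0.090563·16.9) = 0.34602 + (0.14798)·0.21643 = 0.37805 mol/L.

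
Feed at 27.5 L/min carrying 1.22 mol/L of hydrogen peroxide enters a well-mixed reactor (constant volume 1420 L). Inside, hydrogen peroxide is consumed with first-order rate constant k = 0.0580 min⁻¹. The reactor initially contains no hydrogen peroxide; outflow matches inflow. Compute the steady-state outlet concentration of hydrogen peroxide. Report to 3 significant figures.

V dC/dt = Q(C_in − C) − k V C.
Steady state (dC/dt = 0): C_ss = Q C_in/(Q + kV) = C_in/(1 + kV/Q).
C_ss = 27.5·1.22/(27.5 + 0.0580·1420) = 33.550/109.86 = 0.30539 mol/L.

0.305 mol/L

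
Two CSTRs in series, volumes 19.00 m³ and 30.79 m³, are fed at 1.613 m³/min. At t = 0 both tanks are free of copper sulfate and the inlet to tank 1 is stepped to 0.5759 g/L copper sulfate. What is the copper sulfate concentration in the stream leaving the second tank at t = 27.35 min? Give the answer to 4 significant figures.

Time constants: τᵢ = Vᵢ/Q for each well-mixed tank.
τ₁ = 19.00/1.613 = 11.7793 min; τ₂ = 30.79/1.613 = 19.0887 min.
Tank 1: C₁ = C_in(1 − e^(−t/τ₁)). Tank 2 (τ₁ ≠ τ₂): C₂ = C_in[1 − (τ₁ e^(−t/τ₁) − τ₂ e^(−t/τ₂))/(τ₁ − τ₂)].
At t = 27.35: e^(−t/τ₁) = 0.0980899, e^(−t/τ₂) = 0.238643.
C₂ = 0.5759·[1 − (11.7793·0.0980899 − 19.0887·0.238643)/(-7.30936)] = 0.5759·0.534852 = 0.308021 g/L.

0.3080 g/L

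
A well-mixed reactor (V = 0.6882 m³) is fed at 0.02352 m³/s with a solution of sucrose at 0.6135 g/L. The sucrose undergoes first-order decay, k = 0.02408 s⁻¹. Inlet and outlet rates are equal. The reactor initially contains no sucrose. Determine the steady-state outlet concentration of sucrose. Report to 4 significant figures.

Accumulation = in − out − consumed: V dC/dt = Q C_in − Q C − k V C.
At steady state: 0 = Q C_in − (Q + kV) C_ss, so C_ss = Q C_in/(Q + kV).
C_ss = 0.02352·0.6135/(0.02352 + 0.02408·0.6882) = 0.0144295/0.0400919 = 0.359911 g/L.

0.3599 g/L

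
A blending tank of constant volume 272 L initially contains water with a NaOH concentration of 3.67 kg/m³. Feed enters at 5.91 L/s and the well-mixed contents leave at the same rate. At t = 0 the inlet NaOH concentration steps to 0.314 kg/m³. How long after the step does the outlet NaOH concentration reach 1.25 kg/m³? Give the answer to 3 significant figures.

58.8 s

Species balance on the tank: V dC/dt = Q(C_in − C), so τ = V/Q = 46.024 s.
C(t) = C_in + (C₀ − C_in) e^(−t/τ). Set C = 1.25 and solve for t:
e^(−t/τ) = (C − C_in)/(C₀ − C_in) = (1.25 − 0.314)/(3.67 − 0.314) = 0.27890
t = −τ ln(…) = 46.024 × 1.2769 = 58.767 s.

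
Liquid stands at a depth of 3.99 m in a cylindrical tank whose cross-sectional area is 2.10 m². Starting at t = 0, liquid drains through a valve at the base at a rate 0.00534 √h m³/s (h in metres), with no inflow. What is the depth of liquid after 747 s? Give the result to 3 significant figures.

Mass balance (ρ constant): A dh/dt = −0.00534 √h.
This is separable: 2 d(√h)/dt = −0.00534/A, so √h = √h₀ − (0.00534/(2A)) t.
√h = √3.99 − 0.00534·747/(2·2.10) = 1.9975 − 0.94976 = 1.0477.
h = 1.0477² = 1.0978 m.

1.10 m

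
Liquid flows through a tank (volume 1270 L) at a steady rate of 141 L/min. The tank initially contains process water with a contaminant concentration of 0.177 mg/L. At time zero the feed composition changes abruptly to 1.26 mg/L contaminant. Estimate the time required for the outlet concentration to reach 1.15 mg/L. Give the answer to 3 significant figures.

20.6 min

Species balance on the tank: V dC/dt = Q(C_in − C), so τ = V/Q = 9.0071 min.
C(t) = C_in + (C₀ − C_in) e^(−t/τ). Set C = 1.15 and solve for t:
e^(−t/τ) = (C − C_in)/(C₀ − C_in) = (1.15 − 1.26)/(0.177 − 1.26) = 0.10157
t = −τ ln(…) = 9.0071 × 2.2870 = 20.599 min.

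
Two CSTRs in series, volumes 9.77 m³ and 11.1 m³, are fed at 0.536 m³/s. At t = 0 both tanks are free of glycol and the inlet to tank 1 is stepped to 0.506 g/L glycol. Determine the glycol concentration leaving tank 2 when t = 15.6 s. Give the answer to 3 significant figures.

Each tank obeys Vᵢ dCᵢ/dt = Q(Cᵢ₋₁ − Cᵢ), so τᵢ = Vᵢ/Q.
τ₁ = 9.77/0.536 = 18.228 s; τ₂ = 11.1/0.536 = 20.709 s.
Solving the cascade with C₁(0)=C₂(0)=0 gives C₂(t) = C_in[1 − (τ₁ e^(−t/τ₁) − τ₂ e^(−t/τ₂))/(τ₁ − τ₂)].
At t = 15.6: e^(−t/τ₁) = 0.42492, e^(−t/τ₂) = 0.47081.
C₂ = 0.506·[1 − (18.228·0.42492 − 20.709·0.47081)/(-2.4813)] = 0.506·0.19211 = 0.097206 g/L.

0.0972 g/L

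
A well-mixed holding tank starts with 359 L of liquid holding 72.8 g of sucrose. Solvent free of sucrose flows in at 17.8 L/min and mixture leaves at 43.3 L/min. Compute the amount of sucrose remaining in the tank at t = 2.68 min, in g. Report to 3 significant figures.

50.9 g

Total volume: dV/dt = Q_in − Q_out = -25.500 L/min, so V(t) = 359 − 25.500 t and V(2.68) = 290.66 L.
Solute balance: dm/dt = 0 − Q_out C = −Q_out m/V(t).
Separate: dm/m = −Q_out dt/V(t) ⇒ ln(m/m₀) = −(Q_out/(Q_in−Q_out)) ln(V/V₀).
m = m₀ (V₀/V)^(Q_out/(Q_in−Q_out)) = 72.8 × (359/290.66)^(-1.6980) = 50.863 g.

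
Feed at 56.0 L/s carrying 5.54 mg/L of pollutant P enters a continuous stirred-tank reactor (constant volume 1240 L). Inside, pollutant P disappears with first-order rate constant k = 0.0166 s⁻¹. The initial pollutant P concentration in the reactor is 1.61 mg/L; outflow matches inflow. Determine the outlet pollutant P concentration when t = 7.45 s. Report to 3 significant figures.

Accumulation = in − out − consumed: V dC/dt = Q C_in − Q C − k V C.
This is linear with rate a = Q/V + k = 0.061761 s⁻¹.
C_ss = Q C_in/(Q + kV) = 4.0510 mg/L; C(t) = C_ss + (C₀ − C_ss) e^(−a t).
C(7.45) = 4.0510 + (-2.4410)·e^(−0.061761·7.45) = 4.0510 + (-2.4410)·0.63121 = 2.5102 mg/L.

2.51 mg/L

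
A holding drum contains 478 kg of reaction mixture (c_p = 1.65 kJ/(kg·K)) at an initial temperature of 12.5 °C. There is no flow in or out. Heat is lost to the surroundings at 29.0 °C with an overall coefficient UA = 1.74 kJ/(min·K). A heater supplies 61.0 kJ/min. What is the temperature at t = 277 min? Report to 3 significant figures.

36.1 °C

Lumped-capacitance energy balance: M c_p dT/dt = UA(T_amb − T) + Q̇.
dT/dt = (T_ss − T)/τ with T_ss = T_amb + Q̇/UA = 29.0 + 61.0/1.74 = 64.057 °C, τ = M c_p/UA = 478·1.65/1.74 = 453.28 min.
T approaches T_ss exponentially: T(t) = T_ss + (T₀ − T_ss) e^(−t/τ).
T(277) = 64.057 + (-51.557)·0.54275 = 36.075 °C.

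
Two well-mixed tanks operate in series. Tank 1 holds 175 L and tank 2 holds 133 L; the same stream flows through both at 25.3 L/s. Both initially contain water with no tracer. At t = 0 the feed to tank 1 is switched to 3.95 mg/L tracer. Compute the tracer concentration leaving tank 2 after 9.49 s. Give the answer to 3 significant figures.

Time constants: τᵢ = Vᵢ/Q for each well-mixed tank.
τ₁ = 175/25.3 = 6.9170 s; τ₂ = 133/25.3 = 5.2569 s.
Solving the cascade with C₁(0)=C₂(0)=0 gives C₂(t) = C_in[1 − (τ₁ e^(−t/τ₁) − τ₂ e^(−t/τ₂))/(τ₁ − τ₂)].
At t = 9.49: e^(−t/τ₁) = 0.25360, e^(−t/τ₂) = 0.16443.
C₂ = 3.95·[1 − (6.9170·0.25360 − 5.2569·0.16443)/(1.6601)] = 3.95·0.46403 = 1.8329 mg/L.

1.83 mg/L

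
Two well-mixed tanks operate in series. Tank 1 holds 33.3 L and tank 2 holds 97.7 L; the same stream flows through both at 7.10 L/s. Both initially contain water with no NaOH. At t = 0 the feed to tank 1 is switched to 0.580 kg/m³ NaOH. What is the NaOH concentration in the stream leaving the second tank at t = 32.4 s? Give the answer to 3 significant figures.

0.497 kg/m³

Species balance on tank i: dCᵢ/dt = (Cᵢ₋₁ − Cᵢ)/τᵢ with τᵢ = Vᵢ/Q.
τ₁ = 33.3/7.10 = 4.6901 s; τ₂ = 97.7/7.10 = 13.761 s.
Solving the cascade with C₁(0)=C₂(0)=0 gives C₂(t) = C_in[1 − (τ₁ e^(−t/τ₁) − τ₂ e^(−t/τ₂))/(τ₁ − τ₂)].
At t = 32.4: e^(−t/τ₁) = 0.00099965, e^(−t/τ₂) = 0.094936.
C₂ = 0.580·[1 − (4.6901·0.00099965 − 13.761·0.094936)/(-9.0704)] = 0.580·0.85649 = 0.49677 kg/m³.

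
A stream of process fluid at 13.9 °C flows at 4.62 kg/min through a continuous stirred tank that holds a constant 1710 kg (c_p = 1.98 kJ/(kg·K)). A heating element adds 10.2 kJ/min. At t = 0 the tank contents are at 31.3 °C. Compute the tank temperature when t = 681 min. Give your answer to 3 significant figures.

Energy balance: M c_p dT/dt = ṁ c_p (T_in − T) + 10.2.
Rearrange: dT/dt = (T_ss − T)/τ with τ = M/ṁ = 370.13 min and T_ss = T_in + Q̇/(ṁ c_p) = 15.015 °C.
This is linear first-order; T(t) = T_ss + (T₀ − T_ss) e^(−t/τ).
T(681) = 15.015 + (16.285)·e^(−681/370.13) = 15.015 + (16.285)·0.15883 = 17.602 °C.

17.6 °C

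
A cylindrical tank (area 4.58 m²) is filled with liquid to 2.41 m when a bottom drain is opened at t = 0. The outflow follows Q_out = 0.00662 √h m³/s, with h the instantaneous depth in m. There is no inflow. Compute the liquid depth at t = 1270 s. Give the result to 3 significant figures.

0.403 m

Accumulation of liquid (constant cross-section A): A dh/dt = −0.00662 √h.
This is separable: 2 d(√h)/dt = −0.00662/A, so √h = √h₀ − (0.00662/(2A)) t.
√h = √2.41 − 0.00662·1270/(2·4.58) = 1.5524 − 0.91784 = 0.63458.
h = 0.63458² = 0.40269 m.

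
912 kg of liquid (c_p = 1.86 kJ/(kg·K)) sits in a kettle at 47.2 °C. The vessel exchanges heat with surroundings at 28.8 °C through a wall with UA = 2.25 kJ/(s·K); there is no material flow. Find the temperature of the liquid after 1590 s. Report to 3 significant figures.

31.0 °C

M c_p dT/dt = −UA(T − T_amb).
dT/dt = (T_ss − T)/τ with T_ss = T_amb = 28.800 °C, τ = M c_p/UA = 912·1.86/2.25 = 753.92 s.
Solution: T(t) = T_ss + (T₀ − T_ss) e^(−t/τ).
T(1590) = 28.800 + (18.400)·0.12136 = 31.033 °C.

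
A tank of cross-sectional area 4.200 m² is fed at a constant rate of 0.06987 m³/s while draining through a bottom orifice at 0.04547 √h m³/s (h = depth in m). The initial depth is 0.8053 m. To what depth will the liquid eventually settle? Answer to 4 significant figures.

2.361 m

Mass balance (ρ constant): A dh/dt = Q_in − 0.04547 √h. At steady state dh/dt = 0:
Q_in = 0.04547 √h_ss ⇒ √h_ss = 0.06987/0.04547 = 1.53662.
h_ss = 1.53662² = 2.36119 m. (Since h₀ = 0.8053 m < h_ss, the level will rise toward this value.)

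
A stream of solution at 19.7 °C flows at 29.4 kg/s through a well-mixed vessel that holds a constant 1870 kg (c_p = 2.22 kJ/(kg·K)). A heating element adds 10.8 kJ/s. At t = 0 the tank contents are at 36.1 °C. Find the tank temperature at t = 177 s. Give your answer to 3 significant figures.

20.9 °C

Heat balance on the well-mixed liquid: M c_p dT/dt = ṁ c_p (T_in − T) + 10.8.
τ = M/ṁ = 63.605 s; T_ss = T_in + Q̇/(ṁ c_p) = 19.7 + 10.8/(29.4·2.22) = 19.865 °C.
This is linear first-order; T(t) = T_ss + (T₀ − T_ss) e^(−t/τ).
T(177) = 19.865 + (16.235)·e^(−177/63.605) = 19.865 + (16.235)·0.061866 = 20.870 °C.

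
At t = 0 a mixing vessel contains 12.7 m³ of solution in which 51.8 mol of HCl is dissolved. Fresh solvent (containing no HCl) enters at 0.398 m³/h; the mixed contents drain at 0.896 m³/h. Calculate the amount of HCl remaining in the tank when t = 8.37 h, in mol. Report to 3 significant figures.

Let m(t) be the amount of HCl. Volume: V(t) = V₀ + (Q_in − Q_out) t = 12.7 − 0.49800 t; V(8.37) = 8.5317 m³.
No HCl enters, so dm/dt = −Q_out · (m/V).
Separate: dm/m = −Q_out dt/V(t) ⇒ ln(m/m₀) = −(Q_out/(Q_in−Q_out)) ln(V/V₀).
m = m₀ (V₀/V)^(Q_out/(Q_in−Q_out)) = 51.8 × (12.7/8.5317)^(-1.7992) = 25.322 mol.

25.3 mol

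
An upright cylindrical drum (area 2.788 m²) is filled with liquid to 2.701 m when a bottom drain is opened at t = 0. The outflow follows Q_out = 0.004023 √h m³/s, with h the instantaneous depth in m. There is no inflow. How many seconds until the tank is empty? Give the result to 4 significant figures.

A dh/dt = −Q_out = −0.004023 √h.
This is separable: 2 d(√h)/dt = −0.004023/A, so √h = √h₀ − (0.004023/(2A)) t.
Tank is empty when √h = 0: t_empty = 2A√h₀/0.004023.
t_empty = 2·2.788·√2.701/0.004023 = 5.57600·1.64347/0.004023 = 2277.90 s.

2278 s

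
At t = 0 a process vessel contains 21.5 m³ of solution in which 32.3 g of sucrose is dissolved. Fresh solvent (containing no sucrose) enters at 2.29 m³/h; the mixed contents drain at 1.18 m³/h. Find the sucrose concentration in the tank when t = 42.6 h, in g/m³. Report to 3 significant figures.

0.136 g/m³

Let m(t) be the amount of sucrose. Volume: V(t) = V₀ + (Q_in − Q_out) t = 21.5 + 1.1100 t; V(42.6) = 68.786 m³.
Species balance (pure solvent in): dm/dt = −Q_out · m/V(t).
Separate: dm/m = −Q_out dt/V(t) ⇒ ln(m/m₀) = −(Q_out/(Q_in−Q_out)) ln(V/V₀).
m = m₀ (V₀/V)^(Q_out/(Q_in−Q_out)) = 32.3 × (21.5/68.786)^(1.0631) = 9.3819 g.
C = m/V = 9.3819/68.786 = 0.13639 g/m³.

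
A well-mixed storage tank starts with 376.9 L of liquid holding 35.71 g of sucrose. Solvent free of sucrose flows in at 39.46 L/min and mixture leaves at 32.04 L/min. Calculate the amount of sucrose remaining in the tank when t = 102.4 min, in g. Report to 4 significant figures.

0.3038 g

Total volume: dV/dt = Q_in − Q_out = 7.42000 L/min, so V(t) = 376.9 + 7.42000 t and V(102.4) = 1136.71 L.
Solute balance: dm/dt = 0 − Q_out C = −Q_out m/V(t).
dm/m = −Q_out dt/(V₀ + 7.42000 t); integrating gives ln(m/m₀) = −(Q_out/(Q_in−Q_out)) ln(V/V₀).
m = m₀ (V₀/V)^(Q_out/(Q_in−Q_out)) = 35.71 × (376.9/1136.71)^(4.31806) = 0.303818 g.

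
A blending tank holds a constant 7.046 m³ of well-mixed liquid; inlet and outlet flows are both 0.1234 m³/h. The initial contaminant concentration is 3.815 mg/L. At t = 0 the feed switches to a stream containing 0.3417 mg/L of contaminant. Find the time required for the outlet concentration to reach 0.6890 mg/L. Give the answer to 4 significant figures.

131.5 h

Species balance: V dC/dt = Q(C_in − C) ⇒ τ = V/Q = 57.0989 h.
C(t) = C_in + (C₀ − C_in) e^(−t/τ). Set C = 0.6890 and solve for t:
e^(−t/τ) = (C − C_in)/(C₀ − C_in) = (0.6890 − 0.3417)/(3.815 − 0.3417) = 0.0999914
t = −τ ln(…) = 57.0989 × 2.30267 = 131.480 h.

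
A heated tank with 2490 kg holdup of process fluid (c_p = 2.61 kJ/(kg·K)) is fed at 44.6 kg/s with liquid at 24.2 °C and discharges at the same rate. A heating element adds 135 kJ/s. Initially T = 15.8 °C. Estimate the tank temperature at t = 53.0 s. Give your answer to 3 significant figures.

21.7 °C

Energy balance: M c_p dT/dt = ṁ c_p (T_in − T) + 135.
Rearrange: dT/dt = (T_ss − T)/τ with τ = M/ṁ = 55.830 s and T_ss = T_in + Q̇/(ṁ c_p) = 25.360 °C.
This is linear first-order; T(t) = T_ss + (T₀ − T_ss) e^(−t/τ).
T(53.0) = 25.360 + (-9.5597)·e^(−53.0/55.830) = 25.360 + (-9.5597)·0.38701 = 21.660 °C.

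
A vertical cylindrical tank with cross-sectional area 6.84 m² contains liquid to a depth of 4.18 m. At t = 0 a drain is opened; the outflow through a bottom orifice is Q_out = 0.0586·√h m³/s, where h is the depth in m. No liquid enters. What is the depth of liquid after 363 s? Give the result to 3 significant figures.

0.240 m

With no inflow, A dh/dt = −0.0586 √h.
∫ h^(−1/2) dh = −(0.0586/A) ∫ dt, giving 2√h = 2√h₀ − (0.0586/A) t.
√h = √4.18 − 0.0586·363/(2·6.84) = 2.0445 − 1.5550 = 0.48955.
h = 0.48955² = 0.23966 m.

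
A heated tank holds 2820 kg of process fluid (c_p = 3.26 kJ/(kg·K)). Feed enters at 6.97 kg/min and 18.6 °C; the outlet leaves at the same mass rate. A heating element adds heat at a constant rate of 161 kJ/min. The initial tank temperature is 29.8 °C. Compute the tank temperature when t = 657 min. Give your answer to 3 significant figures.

Heat balance on the well-mixed liquid: M c_p dT/dt = ṁ c_p (T_in − T) + 161.
τ = M/ṁ = 404.59 min; T_ss = T_in + Q̇/(ṁ c_p) = 18.6 + 161/(6.97·3.26) = 25.686 °C.
T approaches T_ss exponentially: T(t) = T_ss + (T₀ − T_ss) e^(−t/τ).
T(657) = 25.686 + (4.1144)·e^(−657/404.59) = 25.686 + (4.1144)·0.19714 = 26.497 °C.

26.5 °C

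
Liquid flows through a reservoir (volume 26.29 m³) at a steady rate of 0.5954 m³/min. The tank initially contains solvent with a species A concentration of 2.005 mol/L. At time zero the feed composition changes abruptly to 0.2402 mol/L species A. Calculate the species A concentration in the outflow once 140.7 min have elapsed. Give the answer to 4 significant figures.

Accumulation = in − out for the solute gives V dC/dt = Q(C_in − C).
Time constant τ = V/Q = 26.29/0.5954 = 44.1552 min.
Integrating: C(t) = C_in + (C₀ − C_in) e^(−t/τ).
C(140.7) = 0.2402 + (2.005 − 0.2402)·e^(−140.7/44.1552) = 0.2402 + (1.76480)·0.0413167 = 0.313116 mol/L.

0.3131 mol/L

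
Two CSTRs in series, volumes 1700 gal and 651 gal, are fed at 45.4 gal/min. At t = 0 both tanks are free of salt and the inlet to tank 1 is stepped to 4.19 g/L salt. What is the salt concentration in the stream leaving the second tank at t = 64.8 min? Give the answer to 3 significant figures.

Species balance on tank i: dCᵢ/dt = (Cᵢ₋₁ − Cᵢ)/τᵢ with τᵢ = Vᵢ/Q.
τ₁ = 1700/45.4 = 37.445 min; τ₂ = 651/45.4 = 14.339 min.
Solving the cascade with C₁(0)=C₂(0)=0 gives C₂(t) = C_in[1 − (τ₁ e^(−t/τ₁) − τ₂ e^(−t/τ₂))/(τ₁ − τ₂)].
At t = 64.8: e^(−t/τ₁) = 0.17719, e^(−t/τ₂) = 0.010899.
C₂ = 4.19·[1 − (37.445·0.17719 − 14.339·0.010899)/(23.106)] = 4.19·0.71961 = 3.0152 g/L.

3.02 g/L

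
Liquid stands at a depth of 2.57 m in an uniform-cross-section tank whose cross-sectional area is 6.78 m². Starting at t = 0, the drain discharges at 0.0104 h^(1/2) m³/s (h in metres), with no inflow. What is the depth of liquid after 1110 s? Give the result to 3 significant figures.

0.565 m

A dh/dt = −Q_out = −0.0104 √h.
This is separable: 2 d(√h)/dt = −0.0104/A, so √h = √h₀ − (0.0104/(2A)) t.
√h = √2.57 − 0.0104·1110/(2·6.78) = 1.6031 − 0.85133 = 0.75179.
h = 0.75179² = 0.56520 m.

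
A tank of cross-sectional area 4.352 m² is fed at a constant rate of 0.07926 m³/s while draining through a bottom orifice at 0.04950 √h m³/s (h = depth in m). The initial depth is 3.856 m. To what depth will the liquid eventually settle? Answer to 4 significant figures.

2.564 m

Level balance: A dh/dt = 0.07926 − 0.04950 √h. Setting dh/dt = 0:
Q_in = 0.04950 √h_ss ⇒ √h_ss = 0.07926/0.04950 = 1.60121.
h_ss = 1.60121² = 2.56388 m. (Since h₀ = 3.856 m > h_ss, the level will fall toward this value.)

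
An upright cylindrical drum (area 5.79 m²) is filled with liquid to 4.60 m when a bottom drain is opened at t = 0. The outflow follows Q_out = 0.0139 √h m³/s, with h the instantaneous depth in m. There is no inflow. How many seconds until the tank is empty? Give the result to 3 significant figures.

With no inflow, A dh/dt = −0.0139 √h.
∫ h^(−1/2) dh = −(0.0139/A) ∫ dt, giving 2√h = 2√h₀ − (0.0139/A) t.
Set h = 0: 2√h₀ = (0.0139/A) t_empty ⇒ t_empty = 2A√h₀/0.0139.
t_empty = 2·5.79·√4.60/0.0139 = 11.580·2.1448/0.0139 = 1786.8 s.

1790 s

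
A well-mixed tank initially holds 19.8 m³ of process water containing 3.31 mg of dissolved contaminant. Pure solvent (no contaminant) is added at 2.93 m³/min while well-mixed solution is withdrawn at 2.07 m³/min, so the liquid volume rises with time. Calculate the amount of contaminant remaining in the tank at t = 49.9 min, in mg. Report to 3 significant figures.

0.206 mg

Total volume: dV/dt = Q_in − Q_out = 0.86000 m³/min, so V(t) = 19.8 + 0.86000 t and V(49.9) = 62.714 m³.
No contaminant enters, so dm/dt = −Q_out · (m/V).
Separate: dm/m = −Q_out dt/V(t) ⇒ ln(m/m₀) = −(Q_out/(Q_in−Q_out)) ln(V/V₀).
m = m₀ (V₀/V)^(Q_out/(Q_in−Q_out)) = 3.31 × (19.8/62.714)^(2.4070) = 0.20637 mg.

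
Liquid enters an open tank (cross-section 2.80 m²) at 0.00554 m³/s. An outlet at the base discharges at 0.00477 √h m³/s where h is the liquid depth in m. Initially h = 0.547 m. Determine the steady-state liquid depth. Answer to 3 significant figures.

A dh/dt = Q_in − 0.00477 √h. Steady state requires inflow = outflow:
Q_in = 0.00477 √h_ss ⇒ √h_ss = 0.00554/0.00477 = 1.1614.
h_ss = 1.1614² = 1.3489 m. (Since h₀ = 0.547 m < h_ss, the level will rise toward this value.)

1.35 m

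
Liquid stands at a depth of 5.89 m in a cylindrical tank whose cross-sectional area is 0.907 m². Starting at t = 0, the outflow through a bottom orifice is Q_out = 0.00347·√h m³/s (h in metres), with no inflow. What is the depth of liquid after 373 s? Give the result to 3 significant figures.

2.94 m

Accumulation of liquid (constant cross-section A): A dh/dt = −0.00347 √h.
This is separable: 2 d(√h)/dt = −0.00347/A, so √h = √h₀ − (0.00347/(2A)) t.
√h = √5.89 − 0.00347·373/(2·0.907) = 2.4269 − 0.71351 = 1.7134.
h = 1.7134² = 2.9358 m.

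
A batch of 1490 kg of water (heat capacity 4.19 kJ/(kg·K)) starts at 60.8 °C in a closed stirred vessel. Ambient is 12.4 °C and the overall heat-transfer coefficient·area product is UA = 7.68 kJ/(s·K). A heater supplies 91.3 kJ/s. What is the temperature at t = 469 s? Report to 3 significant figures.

Energy balance: M c_p dT/dt = −UA(T − T_amb) + Q̇.
dT/dt = (T_ss − T)/τ with T_ss = T_amb + Q̇/UA = 12.4 + 91.3/7.68 = 24.288 °C, τ = M c_p/UA = 1490·4.19/7.68 = 812.90 s.
T approaches T_ss exponentially: T(t) = T_ss + (T₀ − T_ss) e^(−t/τ).
T(469) = 24.288 + (36.512)·0.56161 = 44.794 °C.

44.8 °C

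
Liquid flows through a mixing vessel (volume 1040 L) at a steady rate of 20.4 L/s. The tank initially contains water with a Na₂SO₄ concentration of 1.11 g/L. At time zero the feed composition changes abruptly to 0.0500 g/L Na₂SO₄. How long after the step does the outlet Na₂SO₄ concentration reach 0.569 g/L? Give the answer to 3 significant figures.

36.4 s

Species balance on the tank: V dC/dt = Q(C_in − C), so τ = V/Q = 50.980 s.
C(t) = C_in + (C₀ − C_in) e^(−t/τ). Set C = 0.569 and solve for t:
e^(−t/τ) = (C − C_in)/(C₀ − C_in) = (0.569 − 0.0500)/(1.11 − 0.0500) = 0.48962
t = −τ ln(…) = 50.980 × 0.71412 = 36.406 s.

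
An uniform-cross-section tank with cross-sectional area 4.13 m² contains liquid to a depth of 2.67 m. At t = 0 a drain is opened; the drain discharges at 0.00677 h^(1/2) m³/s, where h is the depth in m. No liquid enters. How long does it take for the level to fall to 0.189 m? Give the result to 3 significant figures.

With no inflow, A dh/dt = −0.00677 √h.
∫ h^(−1/2) dh = −(0.00677/A) ∫ dt, giving 2√h = 2√h₀ − (0.00677/A) t.
t = 2A(√h₀ − √h)/0.00677 = 2·4.13·(√2.67 − √0.189)/0.00677
  = 8.2600 × (1.6340 − 0.43474) / 0.00677 = 1463.2 s.

1460 s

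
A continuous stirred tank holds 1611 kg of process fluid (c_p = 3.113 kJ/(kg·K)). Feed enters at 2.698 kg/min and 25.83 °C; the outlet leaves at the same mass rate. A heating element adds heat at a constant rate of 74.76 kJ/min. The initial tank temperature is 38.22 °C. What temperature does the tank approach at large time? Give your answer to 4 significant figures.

Energy balance: M c_p dT/dt = ṁ c_p (T_in − T) + 74.76.
At steady state dT/dt = 0 ⇒ T_ss = T_in + Q̇/(ṁ c_p) = 25.83 + 74.76/(2.698·3.113) = 34.7312 °C.

34.73 °C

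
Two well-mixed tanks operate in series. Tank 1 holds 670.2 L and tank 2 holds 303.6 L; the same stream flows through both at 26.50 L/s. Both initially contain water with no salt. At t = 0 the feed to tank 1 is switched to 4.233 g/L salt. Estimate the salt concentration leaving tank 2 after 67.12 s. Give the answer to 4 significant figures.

3.698 g/L

Time constants: τᵢ = Vᵢ/Q for each well-mixed tank.
τ₁ = 670.2/26.50 = 25.2906 s; τ₂ = 303.6/26.50 = 11.4566 s.
Solving the cascade with C₁(0)=C₂(0)=0 gives C₂(t) = C_in[1 − (τ₁ e^(−t/τ₁) − τ₂ e^(−t/τ₂))/(τ₁ − τ₂)].
At t = 67.12: e^(−t/τ₁) = 0.0703724, e^(−t/τ₂) = 0.00285515.
C₂ = 4.233·[1 − (25.2906·0.0703724 − 11.4566·0.00285515)/(13.8340)] = 4.233·0.873713 = 3.69843 g/L.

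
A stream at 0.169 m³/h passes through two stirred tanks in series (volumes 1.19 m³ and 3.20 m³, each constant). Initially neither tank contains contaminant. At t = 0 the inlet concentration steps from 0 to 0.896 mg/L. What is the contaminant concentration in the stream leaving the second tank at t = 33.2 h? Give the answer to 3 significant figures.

Species balance on tank i: dCᵢ/dt = (Cᵢ₋₁ − Cᵢ)/τᵢ with τᵢ = Vᵢ/Q.
τ₁ = 1.19/0.169 = 7.0414 h; τ₂ = 3.20/0.169 = 18.935 h.
Solving the cascade with C₁(0)=C₂(0)=0 gives C₂(t) = C_in[1 − (τ₁ e^(−t/τ₁) − τ₂ e^(−t/τ₂))/(τ₁ − τ₂)].
At t = 33.2: e^(−t/τ₁) = 0.0089602, e^(−t/τ₂) = 0.17319.
C₂ = 0.896·[1 − (7.0414·0.0089602 − 18.935·0.17319)/(-11.893)] = 0.896·0.72958 = 0.65371 mg/L.

0.654 mg/L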